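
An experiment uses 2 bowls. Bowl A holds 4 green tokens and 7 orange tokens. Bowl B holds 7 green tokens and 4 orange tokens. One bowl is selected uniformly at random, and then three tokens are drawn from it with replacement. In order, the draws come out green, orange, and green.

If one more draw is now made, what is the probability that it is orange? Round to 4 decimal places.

Compute the likelihood of the observed sequence for each case: P(data | bowl A) = (4/11)(7/11)(4/11) = 0.084147; P(data | bowl B) = (7/11)(4/11)(7/11) = 0.14726.
Weighting by the prior gives 1/2 · 0.084147 = 0.042074, 1/2 · 0.14726 = 0.073629; summing to 0.1157.
Dividing through by the total gives posterior P(bowl A | data) = 0.36364, P(bowl B | data) = 0.63636.
The predictive probability is P(orange next | data) = (7/11)(0.36364) + (4/11)(0.63636) = 0.46281.

0.4628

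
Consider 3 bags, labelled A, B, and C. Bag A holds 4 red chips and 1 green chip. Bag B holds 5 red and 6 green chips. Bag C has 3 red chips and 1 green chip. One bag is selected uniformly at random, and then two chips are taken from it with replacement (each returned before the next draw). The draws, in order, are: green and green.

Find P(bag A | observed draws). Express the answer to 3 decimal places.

Under each hypothesis, the probability of the observed sequence is: P(data | bag A) = (1/5)(1/5) = 0.04; P(data | bag B) = (6/11)(6/11) = 0.29752; P(data | bag C) = (1/4)(1/4) = 0.0625.
Weighting by the prior gives 1/3 · 0.04 = 0.013333, 1/3 · 0.29752 = 0.099174, 1/3 · 0.0625 = 0.020833; with total 0.13334.
So P(bag A | data) = (0.013333) / (0.13334) = 0.099995.

0.100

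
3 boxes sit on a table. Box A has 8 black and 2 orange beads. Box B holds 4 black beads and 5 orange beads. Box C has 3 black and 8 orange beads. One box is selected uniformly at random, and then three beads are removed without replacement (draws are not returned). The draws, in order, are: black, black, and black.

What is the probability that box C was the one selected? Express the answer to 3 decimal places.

Under each hypothesis, the probability of the observed sequence is: P(data | box A) = (8/10)(7/9)(6/8) = 0.46667; P(data | box B) = (4/9)(3/8)(2/7) = 0.047619; P(data | box C) = (3/11)(2/10)(1/9) = 0.0060606.
Weighting by the prior gives 1/3 · 0.46667 = 0.15556, 1/3 · 0.047619 = 0.015873, 1/3 · 0.0060606 = 0.0020202; summing to 0.17345.
Therefore the posterior P(box C | data) = (0.0020202) / (0.17345) = 0.011647.

0.012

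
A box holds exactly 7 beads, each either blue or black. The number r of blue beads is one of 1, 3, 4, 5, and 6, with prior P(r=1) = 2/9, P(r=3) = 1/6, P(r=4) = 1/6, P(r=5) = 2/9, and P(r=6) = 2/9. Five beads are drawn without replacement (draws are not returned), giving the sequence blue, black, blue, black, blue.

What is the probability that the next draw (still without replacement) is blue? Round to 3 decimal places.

The likelihood of the observed sequence under each hypothesis: P(data | r = 1) = (1/7)(6/6)(0/5) = 0; P(data | r = 3) = (3/7)(4/6)(2/5)(3/4)(1/3) = 0.028571; P(data | r = 4) = (4/7)(3/6)(3/5)(2/4)(2/3) = 0.057143; P(data | r = 5) = (5/7)(2/6)(4/5)(1/4)(3/3) = 0.047619; P(data | r = 6) = (6/7)(1/6)(5/5)(0/4) = 0.
Multiplying each by its prior: 2/9 · 0 = 0, 1/6 · 0.028571 = 0.0047619, 1/6 · 0.057143 = 0.0095238, 2/9 · 0.047619 = 0.010582, 2/9 · 0 = 0; these sum to 0.024868.
The posterior is then P(r = 1 | data) = 0, P(r = 3 | data) = 0.19149, P(r = 4 | data) = 0.38298, P(r = 5 | data) = 0.42553, P(r = 6 | data) = 0.
The predictive probability is P(blue next | data) = (0)(0.19149) + (1/2)(0.38298) + (1)(0.42553) = 0.61702.

0.617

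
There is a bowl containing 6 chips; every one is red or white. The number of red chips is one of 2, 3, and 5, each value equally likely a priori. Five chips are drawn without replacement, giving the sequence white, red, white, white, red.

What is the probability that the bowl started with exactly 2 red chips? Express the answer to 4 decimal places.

0.5714

Under each hypothesis, the probability of the observed sequence is: P(data | r = 2) = (4/6)(2/5)(3/4)(2/3)(1/2) = 1/15; P(data | r = 3) = (3/6)(3/5)(2/4)(1/3)(2/2) = 1/20; P(data | r = 5) = (1/6)(5/5)(0/4) = 0.
The prior-weighted likelihoods are 1/3 · 1/15 = 1/45, 1/3 · 1/20 = 1/60, 1/3 · 0 = 0; with total 7/180.
Hence P(r = 2 | data) = (1/45) / (7/180) = 4/7.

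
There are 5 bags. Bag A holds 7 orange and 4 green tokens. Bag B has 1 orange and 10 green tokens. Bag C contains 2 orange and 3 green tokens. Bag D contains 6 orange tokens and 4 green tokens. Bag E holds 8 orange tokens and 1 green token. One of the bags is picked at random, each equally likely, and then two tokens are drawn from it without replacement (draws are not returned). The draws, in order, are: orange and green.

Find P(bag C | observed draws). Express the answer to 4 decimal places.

Under each hypothesis, the probability of the observed sequence is: P(data | bag A) = (7/11)(4/10) = 0.25455; P(data | bag B) = (1/11)(10/10) = 0.090909; P(data | bag C) = (2/5)(3/4) = 0.3; P(data | bag D) = (6/10)(4/9) = 0.26667; P(data | bag E) = (8/9)(1/8) = 0.11111.
Weighting by the prior gives 1/5 · 0.25455 = 0.050909, 1/5 · 0.090909 = 0.018182, 1/5 · 0.3 = 0.06, 1/5 · 0.26667 = 0.053333, 1/5 · 0.11111 = 0.022222; these sum to 0.20465.
Therefore the posterior P(bag C | data) = (0.06) / (0.20465) = 0.29319.

0.2932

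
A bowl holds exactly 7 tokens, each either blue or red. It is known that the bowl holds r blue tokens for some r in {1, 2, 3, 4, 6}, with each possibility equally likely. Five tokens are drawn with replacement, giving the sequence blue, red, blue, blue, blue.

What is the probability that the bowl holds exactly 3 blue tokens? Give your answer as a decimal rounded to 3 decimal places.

0.131

For each hypothesis, P(data | H) works out to: P(data | r = 1) = (1/7)(6/7)(1/7)(1/7)(1/7) = 0.00035699; P(data | r = 2) = (2/7)(5/7)(2/7)(2/7)(2/7) = 0.0047599; P(data | r = 3) = (3/7)(4/7)(3/7)(3/7)(3/7) = 0.019278; P(data | r = 4) = (4/7)(3/7)(4/7)(4/7)(4/7) = 0.045695; P(data | r = 6) = (6/7)(1/7)(6/7)(6/7)(6/7) = 0.077111.
Multiplying each by its prior: 1/5 · 0.00035699 = 7.1399e-05, 1/5 · 0.0047599 = 0.00095198, 1/5 · 0.019278 = 0.0038555, 1/5 · 0.045695 = 0.009139, 1/5 · 0.077111 = 0.015422; with total 0.02944.
Therefore the posterior P(r = 3 | data) = (0.0038555) / (0.02944) = 0.13096.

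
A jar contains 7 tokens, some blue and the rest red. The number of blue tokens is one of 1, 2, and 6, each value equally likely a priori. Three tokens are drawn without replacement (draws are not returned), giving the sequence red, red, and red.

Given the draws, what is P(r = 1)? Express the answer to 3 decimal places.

0.667

Under each hypothesis, the probability of the observed sequence is: P(data | r = 1) = (6/7)(5/6)(4/5) = 4/7; P(data | r = 2) = (5/7)(4/6)(3/5) = 2/7; P(data | r = 6) = (1/7)(0/6) = 0.
Weighting by the prior gives 1/3 · 4/7 = 4/21, 1/3 · 2/7 = 2/21, 1/3 · 0 = 0; these sum to 2/7.
Hence P(r = 1 | data) = (4/21) / (2/7) = 2/3.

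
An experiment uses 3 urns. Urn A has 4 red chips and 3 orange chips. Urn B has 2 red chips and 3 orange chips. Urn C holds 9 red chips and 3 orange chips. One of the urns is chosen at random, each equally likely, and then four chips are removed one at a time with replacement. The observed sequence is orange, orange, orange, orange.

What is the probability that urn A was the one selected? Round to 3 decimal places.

Compute the likelihood of the observed sequence for each case: P(data | urn A) = (3/7)(3/7)(3/7)(3/7) = 0.033736; P(data | urn B) = (3/5)(3/5)(3/5)(3/5) = 0.1296; P(data | urn C) = (3/12)(3/12)(3/12)(3/12) = 0.0039062.
Weighting by the prior gives 1/3 · 0.033736 = 0.011245, 1/3 · 0.1296 = 0.0432, 1/3 · 0.0039062 = 0.0013021; these sum to 0.055747.
So P(urn A | data) = (0.011245) / (0.055747) = 0.20172.

0.202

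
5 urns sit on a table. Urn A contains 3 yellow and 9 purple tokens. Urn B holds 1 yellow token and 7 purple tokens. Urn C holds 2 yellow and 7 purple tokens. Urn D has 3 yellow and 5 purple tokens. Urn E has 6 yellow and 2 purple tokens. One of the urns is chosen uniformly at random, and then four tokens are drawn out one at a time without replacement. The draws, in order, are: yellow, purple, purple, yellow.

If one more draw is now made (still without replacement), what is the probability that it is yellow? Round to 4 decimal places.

0.3393

For each hypothesis, P(data | H) works out to: P(data | urn A) = (3/12)(9/11)(8/10)(2/9) = 0.036364; P(data | urn B) = (1/8)(7/7)(6/6)(0/5) = 0; P(data | urn C) = (2/9)(7/8)(6/7)(1/6) = 0.027778; P(data | urn D) = (3/8)(5/7)(4/6)(2/5) = 0.071429; P(data | urn E) = (6/8)(2/7)(1/6)(5/5) = 0.035714.
Multiplying each by its prior: 1/5 · 0.036364 = 0.0072727, 1/5 · 0 = 0, 1/5 · 0.027778 = 0.0055556, 1/5 · 0.071429 = 0.014286, 1/5 · 0.035714 = 0.0071429; these sum to 0.034257.
Normalising, the posterior is P(urn A | data) = 0.2123, P(urn B | data) = 0, P(urn C | data) = 0.16217, P(urn D | data) = 0.41702, P(urn E | data) = 0.20851.
The predictive probability is P(yellow next | data) = (1/8)(0.2123) + (0)(0.16217) + (1/4)(0.41702) + (1)(0.20851) = 0.3393.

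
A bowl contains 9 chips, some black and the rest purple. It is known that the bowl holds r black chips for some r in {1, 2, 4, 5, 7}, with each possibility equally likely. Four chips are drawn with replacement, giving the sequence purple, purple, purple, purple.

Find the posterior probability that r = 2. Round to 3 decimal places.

0.325

Under each hypothesis, the probability of the observed sequence is: P(data | r = 1) = (8/9)(8/9)(8/9)(8/9) = 0.6243; P(data | r = 2) = (7/9)(7/9)(7/9)(7/9) = 0.36595; P(data | r = 4) = (5/9)(5/9)(5/9)(5/9) = 0.09526; P(data | r = 5) = (4/9)(4/9)(4/9)(4/9) = 0.039018; P(data | r = 7) = (2/9)(2/9)(2/9)(2/9) = 0.0024387.
Weighting by the prior gives 1/5 · 0.6243 = 0.12486, 1/5 · 0.36595 = 0.07319, 1/5 · 0.09526 = 0.019052, 1/5 · 0.039018 = 0.0078037, 1/5 · 0.0024387 = 0.00048773; summing to 0.22539.
By Bayes' rule, P(r = 2 | data) = (0.07319) / (0.22539) = 0.32472.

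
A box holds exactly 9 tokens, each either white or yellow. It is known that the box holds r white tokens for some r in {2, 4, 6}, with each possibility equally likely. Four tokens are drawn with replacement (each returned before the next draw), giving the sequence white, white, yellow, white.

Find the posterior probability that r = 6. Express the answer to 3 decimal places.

Under each hypothesis, the probability of the observed sequence is: P(data | r = 2) = (2/9)(2/9)(7/9)(2/9) = 0.0085353; P(data | r = 4) = (4/9)(4/9)(5/9)(4/9) = 0.048773; P(data | r = 6) = (6/9)(6/9)(3/9)(6/9) = 0.098765.
Weighting by the prior gives 1/3 · 0.0085353 = 0.0028451, 1/3 · 0.048773 = 0.016258, 1/3 · 0.098765 = 0.032922; these sum to 0.052025.
Hence P(r = 6 | data) = (0.032922) / (0.052025) = 0.63281.

0.633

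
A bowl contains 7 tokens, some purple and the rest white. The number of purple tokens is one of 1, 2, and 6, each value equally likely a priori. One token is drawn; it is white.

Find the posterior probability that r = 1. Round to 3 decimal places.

Compute the likelihood of this draw for each case: P(data | r = 1) = (6/7) = 6/7; P(data | r = 2) = (5/7) = 5/7; P(data | r = 6) = (1/7) = 1/7.
Weighting by the prior gives 1/3 · 6/7 = 2/7, 1/3 · 5/7 = 5/21, 1/3 · 1/7 = 1/21; with total 4/7.
So P(r = 1 | data) = (2/7) / (4/7) = 1/2.

0.500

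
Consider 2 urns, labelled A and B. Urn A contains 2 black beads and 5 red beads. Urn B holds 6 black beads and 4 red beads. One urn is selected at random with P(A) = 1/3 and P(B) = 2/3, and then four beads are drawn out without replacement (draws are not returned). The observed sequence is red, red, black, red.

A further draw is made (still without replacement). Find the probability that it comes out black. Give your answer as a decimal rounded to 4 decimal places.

For each hypothesis, P(data | H) works out to: P(data | urn A) = (5/7)(4/6)(2/5)(3/4) = 1/7; P(data | urn B) = (4/10)(3/9)(6/8)(2/7) = 1/35.
The prior-weighted likelihoods are 1/3 · 1/7 = 1/21, 2/3 · 1/35 = 2/105; summing to 1/15.
The posterior is then P(urn A | data) = 5/7, P(urn B | data) = 2/7.
The predictive probability is P(black next | data) = (1/3)(5/7) + (5/6)(2/7) = 10/21.

0.4762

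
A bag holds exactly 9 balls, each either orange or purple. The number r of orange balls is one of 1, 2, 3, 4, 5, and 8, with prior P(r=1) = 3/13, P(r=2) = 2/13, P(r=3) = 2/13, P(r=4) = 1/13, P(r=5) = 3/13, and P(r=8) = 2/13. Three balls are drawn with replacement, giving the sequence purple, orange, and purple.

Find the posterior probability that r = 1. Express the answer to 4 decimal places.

Compute the likelihood of the observed sequence for each case: P(data | r = 1) = (8/9)(1/9)(8/9) = 0.087791; P(data | r = 2) = (7/9)(2/9)(7/9) = 0.13443; P(data | r = 3) = (6/9)(3/9)(6/9) = 0.14815; P(data | r = 4) = (5/9)(4/9)(5/9) = 0.13717; P(data | r = 5) = (4/9)(5/9)(4/9) = 0.10974; P(data | r = 8) = (1/9)(8/9)(1/9) = 0.010974.
The prior-weighted likelihoods are 3/13 · 0.087791 = 0.02026, 2/13 · 0.13443 = 0.020682, 2/13 · 0.14815 = 0.022792, 1/13 · 0.13717 = 0.010552, 3/13 · 0.10974 = 0.025324, 2/13 · 0.010974 = 0.0016883; these sum to 0.1013.
So P(r = 1 | data) = (0.02026) / (0.1013) = 0.2.

0.2000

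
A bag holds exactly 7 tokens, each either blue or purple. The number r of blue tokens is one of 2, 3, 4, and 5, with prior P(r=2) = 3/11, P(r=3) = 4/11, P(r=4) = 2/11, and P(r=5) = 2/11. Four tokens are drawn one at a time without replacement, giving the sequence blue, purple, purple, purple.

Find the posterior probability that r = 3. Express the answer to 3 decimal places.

0.414

For each hypothesis, P(data | H) works out to: P(data | r = 2) = (2/7)(5/6)(4/5)(3/4) = 1/7; P(data | r = 3) = (3/7)(4/6)(3/5)(2/4) = 3/35; P(data | r = 4) = (4/7)(3/6)(2/5)(1/4) = 1/35; P(data | r = 5) = (5/7)(2/6)(1/5)(0/4) = 0.
Weighting by the prior gives 3/11 · 1/7 = 3/77, 4/11 · 3/35 = 12/385, 2/11 · 1/35 = 2/385, 2/11 · 0 = 0; these sum to 29/385.
Hence P(r = 3 | data) = (12/385) / (29/385) = 12/29.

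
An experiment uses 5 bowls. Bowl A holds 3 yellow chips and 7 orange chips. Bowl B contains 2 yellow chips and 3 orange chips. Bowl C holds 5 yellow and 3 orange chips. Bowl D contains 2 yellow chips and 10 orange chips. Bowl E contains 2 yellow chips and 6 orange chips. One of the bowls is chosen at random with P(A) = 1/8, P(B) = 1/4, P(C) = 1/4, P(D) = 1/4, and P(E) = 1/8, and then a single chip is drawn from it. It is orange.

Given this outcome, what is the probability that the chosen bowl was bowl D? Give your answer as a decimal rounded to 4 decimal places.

Under each hypothesis, the probability of this draw is: P(data | bowl A) = (7/10) = 7/10; P(data | bowl B) = (3/5) = 3/5; P(data | bowl C) = (3/8) = 3/8; P(data | bowl D) = (10/12) = 5/6; P(data | bowl E) = (6/8) = 3/4.
The prior-weighted likelihoods are 1/8 · 7/10 = 7/80, 1/4 · 3/5 = 3/20, 1/4 · 3/8 = 3/32, 1/4 · 5/6 = 5/24, 1/8 · 3/4 = 3/32; with total 19/30.
Hence P(bowl D | data) = (5/24) / (19/30) = 25/76.

0.3289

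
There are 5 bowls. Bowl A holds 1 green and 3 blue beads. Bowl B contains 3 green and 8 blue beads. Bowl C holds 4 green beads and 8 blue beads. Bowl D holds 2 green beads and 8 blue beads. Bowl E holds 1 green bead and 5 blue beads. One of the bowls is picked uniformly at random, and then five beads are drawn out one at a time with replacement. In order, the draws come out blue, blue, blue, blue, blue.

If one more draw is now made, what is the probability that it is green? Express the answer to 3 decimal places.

0.224

The likelihood of the observed sequence under each hypothesis: P(data | bowl A) = (3/4)(3/4)(3/4)(3/4)(3/4) = 0.2373; P(data | bowl B) = (8/11)(8/11)(8/11)(8/11)(8/11) = 0.20346; P(data | bowl C) = (8/12)(8/12)(8/12)(8/12)(8/12) = 0.13169; P(data | bowl D) = (8/10)(8/10)(8/10)(8/10)(8/10) = 0.32768; P(data | bowl E) = (5/6)(5/6)(5/6)(5/6)(5/6) = 0.40188.
Multiplying each by its prior: 1/5 · 0.2373 = 0.047461, 1/5 · 0.20346 = 0.040693, 1/5 · 0.13169 = 0.026337, 1/5 · 0.32768 = 0.065536, 1/5 · 0.40188 = 0.080376; summing to 0.2604.
Dividing through by the total gives posterior P(bowl A | data) = 0.18226, P(bowl B | data) = 0.15627, P(bowl C | data) = 0.10114, P(bowl D | data) = 0.25167, P(bowl E | data) = 0.30866.
So P(green next | data) = Σ P(green next | H) P(H | data) = (1/4)(0.18226) + (3/11)(0.15627) + (1/3)(0.10114) + (1/5)(0.25167) + (1/6)(0.30866) = 0.22367.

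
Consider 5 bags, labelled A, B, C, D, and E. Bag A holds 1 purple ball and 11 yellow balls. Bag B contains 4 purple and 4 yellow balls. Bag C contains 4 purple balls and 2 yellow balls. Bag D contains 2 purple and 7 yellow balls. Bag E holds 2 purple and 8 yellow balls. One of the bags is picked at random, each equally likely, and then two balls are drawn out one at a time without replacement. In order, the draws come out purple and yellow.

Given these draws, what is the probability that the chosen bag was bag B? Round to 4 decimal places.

For each hypothesis, P(data | H) works out to: P(data | bag A) = (1/12)(11/11) = 1/12; P(data | bag B) = (4/8)(4/7) = 2/7; P(data | bag C) = (4/6)(2/5) = 4/15; P(data | bag D) = (2/9)(7/8) = 7/36; P(data | bag E) = (2/10)(8/9) = 8/45.
Weighting by the prior gives 1/5 · 1/12 = 1/60, 1/5 · 2/7 = 2/35, 1/5 · 4/15 = 4/75, 1/5 · 7/36 = 7/180, 1/5 · 8/45 = 8/225; these sum to 127/630.
Therefore the posterior P(bag B | data) = (2/35) / (127/630) = 36/127.

0.2835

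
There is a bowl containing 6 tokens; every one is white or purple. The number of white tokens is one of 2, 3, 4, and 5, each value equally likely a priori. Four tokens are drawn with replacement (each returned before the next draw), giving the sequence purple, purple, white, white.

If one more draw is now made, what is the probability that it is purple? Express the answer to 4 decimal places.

Compute the likelihood of the observed sequence for each case: P(data | r = 2) = (4/6)(4/6)(2/6)(2/6) = 0.049383; P(data | r = 3) = (3/6)(3/6)(3/6)(3/6) = 0.0625; P(data | r = 4) = (2/6)(2/6)(4/6)(4/6) = 0.049383; P(data | r = 5) = (1/6)(1/6)(5/6)(5/6) = 0.01929.
Multiplying each by its prior: 1/4 · 0.049383 = 0.012346, 1/4 · 0.0625 = 0.015625, 1/4 · 0.049383 = 0.012346, 1/4 · 0.01929 = 0.0048225; summing to 0.045139.
The posterior is then P(r = 2 | data) = 0.2735, P(r = 3 | data) = 0.34615, P(r = 4 | data) = 0.2735, P(r = 5 | data) = 0.10684.
Averaging over the posterior, P(purple next | data) = (2/3)(0.2735) + (1/2)(0.34615) + (1/3)(0.2735) + (1/6)(0.10684) = 0.46439.

0.4644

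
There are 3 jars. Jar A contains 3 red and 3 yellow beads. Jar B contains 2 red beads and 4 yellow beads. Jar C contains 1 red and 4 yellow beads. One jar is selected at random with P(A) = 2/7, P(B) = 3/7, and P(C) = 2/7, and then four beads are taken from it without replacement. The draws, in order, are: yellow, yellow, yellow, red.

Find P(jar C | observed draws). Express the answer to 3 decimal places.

0.444

The likelihood of the observed sequence under each hypothesis: P(data | jar A) = (3/6)(2/5)(1/4)(3/3) = 1/20; P(data | jar B) = (4/6)(3/5)(2/4)(2/3) = 2/15; P(data | jar C) = (4/5)(3/4)(2/3)(1/2) = 1/5.
Weighting by the prior gives 2/7 · 1/20 = 1/70, 3/7 · 2/15 = 2/35, 2/7 · 1/5 = 2/35; with total 9/70.
Hence P(jar C | data) = (2/35) / (9/70) = 4/9.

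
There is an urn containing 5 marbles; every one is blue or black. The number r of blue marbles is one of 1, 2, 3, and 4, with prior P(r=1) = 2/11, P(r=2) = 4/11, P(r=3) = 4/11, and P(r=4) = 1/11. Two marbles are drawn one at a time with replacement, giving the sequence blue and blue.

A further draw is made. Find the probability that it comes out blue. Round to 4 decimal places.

Under each hypothesis, the probability of the observed sequence is: P(data | r = 1) = (1/5)(1/5) = 1/25; P(data | r = 2) = (2/5)(2/5) = 4/25; P(data | r = 3) = (3/5)(3/5) = 9/25; P(data | r = 4) = (4/5)(4/5) = 16/25.
The prior-weighted likelihoods are 2/11 · 1/25 = 2/275, 4/11 · 4/25 = 16/275, 4/11 · 9/25 = 36/275, 1/11 · 16/25 = 16/275; these sum to 14/55.
Normalising, the posterior is P(r = 1 | data) = 1/35, P(r = 2 | data) = 8/35, P(r = 3 | data) = 18/35, P(r = 4 | data) = 8/35.
The predictive probability is P(blue next | data) = (1/5)(1/35) + (2/5)(8/35) + (3/5)(18/35) + (4/5)(8/35) = 103/175.

0.5886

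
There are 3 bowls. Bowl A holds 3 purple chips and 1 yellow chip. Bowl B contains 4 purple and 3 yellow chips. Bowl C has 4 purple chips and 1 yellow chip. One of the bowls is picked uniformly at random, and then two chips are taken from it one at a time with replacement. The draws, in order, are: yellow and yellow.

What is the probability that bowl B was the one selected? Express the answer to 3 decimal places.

0.642

Under each hypothesis, the probability of the observed sequence is: P(data | bowl A) = (1/4)(1/4) = 0.0625; P(data | bowl B) = (3/7)(3/7) = 0.18367; P(data | bowl C) = (1/5)(1/5) = 0.04.
The prior-weighted likelihoods are 1/3 · 0.0625 = 0.020833, 1/3 · 0.18367 = 0.061224, 1/3 · 0.04 = 0.013333; these sum to 0.095391.
Hence P(bowl B | data) = (0.061224) / (0.095391) = 0.64183.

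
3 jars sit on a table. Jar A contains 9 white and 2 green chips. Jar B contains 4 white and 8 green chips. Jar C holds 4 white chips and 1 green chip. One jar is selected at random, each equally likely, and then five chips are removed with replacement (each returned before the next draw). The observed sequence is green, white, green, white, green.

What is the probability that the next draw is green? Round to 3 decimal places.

0.563

For each hypothesis, P(data | H) works out to: P(data | jar A) = (2/11)(9/11)(2/11)(9/11)(2/11) = 0.0040236; P(data | jar B) = (8/12)(4/12)(8/12)(4/12)(8/12) = 0.032922; P(data | jar C) = (1/5)(4/5)(1/5)(4/5)(1/5) = 0.00512.
Weighting by the prior gives 1/3 · 0.0040236 = 0.0013412, 1/3 · 0.032922 = 0.010974, 1/3 · 0.00512 = 0.0017067; with total 0.014022.
The posterior is then P(jar A | data) = 0.09565, P(jar B | data) = 0.78263, P(jar C | data) = 0.12172.
So P(green next | data) = Σ P(green next | H) P(H | data) = (2/11)(0.09565) + (2/3)(0.78263) + (1/5)(0.12172) = 0.56349.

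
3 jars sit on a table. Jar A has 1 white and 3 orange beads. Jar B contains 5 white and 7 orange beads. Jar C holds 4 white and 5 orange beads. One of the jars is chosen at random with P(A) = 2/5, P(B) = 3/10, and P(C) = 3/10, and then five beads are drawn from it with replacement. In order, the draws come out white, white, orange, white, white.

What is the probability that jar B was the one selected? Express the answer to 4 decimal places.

0.4073

The likelihood of the observed sequence under each hypothesis: P(data | jar A) = (1/4)(1/4)(3/4)(1/4)(1/4) = 0.0029297; P(data | jar B) = (5/12)(5/12)(7/12)(5/12)(5/12) = 0.017582; P(data | jar C) = (4/9)(4/9)(5/9)(4/9)(4/9) = 0.021677.
Multiplying each by its prior: 2/5 · 0.0029297 = 0.0011719, 3/10 · 0.017582 = 0.0052746, 3/10 · 0.021677 = 0.0065031; with total 0.01295.
By Bayes' rule, P(jar B | data) = (0.0052746) / (0.01295) = 0.40732.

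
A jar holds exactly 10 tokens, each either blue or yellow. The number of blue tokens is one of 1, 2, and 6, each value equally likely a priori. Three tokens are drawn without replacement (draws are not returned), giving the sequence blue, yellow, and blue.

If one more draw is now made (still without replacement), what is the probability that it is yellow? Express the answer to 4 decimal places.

0.4958

Compute the likelihood of the observed sequence for each case: P(data | r = 1) = (1/10)(9/9)(0/8) = 0; P(data | r = 2) = (2/10)(8/9)(1/8) = 1/45; P(data | r = 6) = (6/10)(4/9)(5/8) = 1/6.
Weighting by the prior gives 1/3 · 0 = 0, 1/3 · 1/45 = 1/135, 1/3 · 1/6 = 1/18; these sum to 17/270.
The posterior is then P(r = 1 | data) = 0, P(r = 2 | data) = 2/17, P(r = 6 | data) = 15/17.
So P(yellow next | data) = Σ P(yellow next | H) P(H | data) = (1)(2/17) + (3/7)(15/17) = 59/119.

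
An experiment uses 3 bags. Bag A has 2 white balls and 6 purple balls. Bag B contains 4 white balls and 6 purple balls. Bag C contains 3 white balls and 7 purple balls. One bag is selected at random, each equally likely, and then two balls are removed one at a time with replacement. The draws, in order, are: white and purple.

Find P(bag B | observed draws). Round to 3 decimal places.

Under each hypothesis, the probability of the observed sequence is: P(data | bag A) = (2/8)(6/8) = 3/16; P(data | bag B) = (4/10)(6/10) = 6/25; P(data | bag C) = (3/10)(7/10) = 21/100.
The prior-weighted likelihoods are 1/3 · 3/16 = 1/16, 1/3 · 6/25 = 2/25, 1/3 · 21/100 = 7/100; these sum to 17/80.
So P(bag B | data) = (2/25) / (17/80) = 32/85.

0.376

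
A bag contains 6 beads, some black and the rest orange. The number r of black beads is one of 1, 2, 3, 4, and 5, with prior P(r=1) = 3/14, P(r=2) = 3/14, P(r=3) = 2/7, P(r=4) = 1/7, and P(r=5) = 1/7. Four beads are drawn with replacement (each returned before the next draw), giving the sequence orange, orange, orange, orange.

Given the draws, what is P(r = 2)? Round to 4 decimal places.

0.2559

Compute the likelihood of the observed sequence for each case: P(data | r = 1) = (5/6)(5/6)(5/6)(5/6) = 0.48225; P(data | r = 2) = (4/6)(4/6)(4/6)(4/6) = 0.19753; P(data | r = 3) = (3/6)(3/6)(3/6)(3/6) = 0.0625; P(data | r = 4) = (2/6)(2/6)(2/6)(2/6) = 0.012346; P(data | r = 5) = (1/6)(1/6)(1/6)(1/6) = 0.0007716.
Weighting by the prior gives 3/14 · 0.48225 = 0.10334, 3/14 · 0.19753 = 0.042328, 2/7 · 0.0625 = 0.017857, 1/7 · 0.012346 = 0.0017637, 1/7 · 0.0007716 = 0.00011023; summing to 0.1654.
By Bayes' rule, P(r = 2 | data) = (0.042328) / (0.1654) = 0.25591.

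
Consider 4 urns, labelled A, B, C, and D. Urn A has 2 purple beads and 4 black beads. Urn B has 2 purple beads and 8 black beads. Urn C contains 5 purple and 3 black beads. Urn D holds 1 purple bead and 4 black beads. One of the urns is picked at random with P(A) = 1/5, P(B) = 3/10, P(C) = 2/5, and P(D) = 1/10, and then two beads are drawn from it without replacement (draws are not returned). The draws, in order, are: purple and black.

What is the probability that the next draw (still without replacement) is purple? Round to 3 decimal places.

0.391

Under each hypothesis, the probability of the observed sequence is: P(data | urn A) = (2/6)(4/5) = 0.26667; P(data | urn B) = (2/10)(8/9) = 0.17778; P(data | urn C) = (5/8)(3/7) = 0.26786; P(data | urn D) = (1/5)(4/4) = 0.2.
Multiplying each by its prior: 1/5 · 0.26667 = 0.053333, 3/10 · 0.17778 = 0.053333, 2/5 · 0.26786 = 0.10714, 1/10 · 0.2 = 0.02; these sum to 0.23381.
Dividing through by the total gives posterior P(urn A | data) = 0.22811, P(urn B | data) = 0.22811, P(urn C | data) = 0.45825, P(urn D | data) = 0.08554.
So P(purple next | data) = Σ P(purple next | H) P(H | data) = (1/4)(0.22811) + (1/8)(0.22811) + (2/3)(0.45825) + (0)(0.08554) = 0.39104.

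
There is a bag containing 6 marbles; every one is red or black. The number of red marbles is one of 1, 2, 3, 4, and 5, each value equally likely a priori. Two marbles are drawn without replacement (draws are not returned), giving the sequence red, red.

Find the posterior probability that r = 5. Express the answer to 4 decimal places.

Under each hypothesis, the probability of the observed sequence is: P(data | r = 1) = (1/6)(0/5) = 0; P(data | r = 2) = (2/6)(1/5) = 1/15; P(data | r = 3) = (3/6)(2/5) = 1/5; P(data | r = 4) = (4/6)(3/5) = 2/5; P(data | r = 5) = (5/6)(4/5) = 2/3.
Weighting by the prior gives 1/5 · 0 = 0, 1/5 · 1/15 = 1/75, 1/5 · 1/5 = 1/25, 1/5 · 2/5 = 2/25, 1/5 · 2/3 = 2/15; these sum to 4/15.
By Bayes' rule, P(r = 5 | data) = (2/15) / (4/15) = 1/2.

0.5000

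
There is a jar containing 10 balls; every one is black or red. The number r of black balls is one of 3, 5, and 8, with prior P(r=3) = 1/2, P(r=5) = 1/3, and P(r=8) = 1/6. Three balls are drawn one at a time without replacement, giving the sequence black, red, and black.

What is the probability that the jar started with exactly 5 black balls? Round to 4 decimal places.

The likelihood of the observed sequence under each hypothesis: P(data | r = 3) = (3/10)(7/9)(2/8) = 7/120; P(data | r = 5) = (5/10)(5/9)(4/8) = 5/36; P(data | r = 8) = (8/10)(2/9)(7/8) = 7/45.
Weighting by the prior gives 1/2 · 7/120 = 7/240, 1/3 · 5/36 = 5/108, 1/6 · 7/45 = 7/270; with total 73/720.
By Bayes' rule, P(r = 5 | data) = (5/108) / (73/720) = 100/219.

0.4566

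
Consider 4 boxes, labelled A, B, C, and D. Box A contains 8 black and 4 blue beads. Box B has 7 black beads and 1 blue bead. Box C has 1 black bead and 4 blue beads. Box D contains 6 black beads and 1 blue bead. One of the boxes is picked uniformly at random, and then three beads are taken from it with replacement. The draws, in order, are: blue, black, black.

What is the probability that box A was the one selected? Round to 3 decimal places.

For each hypothesis, P(data | H) works out to: P(data | box A) = (4/12)(8/12)(8/12) = 0.14815; P(data | box B) = (1/8)(7/8)(7/8) = 0.095703; P(data | box C) = (4/5)(1/5)(1/5) = 0.032; P(data | box D) = (1/7)(6/7)(6/7) = 0.10496.
Weighting by the prior gives 1/4 · 0.14815 = 0.037037, 1/4 · 0.095703 = 0.023926, 1/4 · 0.032 = 0.008, 1/4 · 0.10496 = 0.026239; summing to 0.095202.
So P(box A | data) = (0.037037) / (0.095202) = 0.38904.

0.389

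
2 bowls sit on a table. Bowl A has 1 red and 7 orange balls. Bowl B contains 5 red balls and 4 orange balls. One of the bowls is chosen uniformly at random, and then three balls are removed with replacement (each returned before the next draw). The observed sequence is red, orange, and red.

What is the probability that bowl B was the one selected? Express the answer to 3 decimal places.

Under each hypothesis, the probability of the observed sequence is: P(data | bowl A) = (1/8)(7/8)(1/8) = 0.013672; P(data | bowl B) = (5/9)(4/9)(5/9) = 0.13717.
Multiplying each by its prior: 1/2 · 0.013672 = 0.0068359, 1/2 · 0.13717 = 0.068587; these sum to 0.075423.
By Bayes' rule, P(bowl B | data) = (0.068587) / (0.075423) = 0.90937.

0.909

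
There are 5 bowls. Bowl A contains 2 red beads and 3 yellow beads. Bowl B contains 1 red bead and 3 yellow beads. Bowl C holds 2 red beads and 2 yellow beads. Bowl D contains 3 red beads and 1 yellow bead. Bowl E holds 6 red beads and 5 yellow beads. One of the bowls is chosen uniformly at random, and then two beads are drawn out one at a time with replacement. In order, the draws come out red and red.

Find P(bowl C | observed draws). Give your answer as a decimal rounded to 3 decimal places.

0.188

Under each hypothesis, the probability of the observed sequence is: P(data | bowl A) = (2/5)(2/5) = 0.16; P(data | bowl B) = (1/4)(1/4) = 0.0625; P(data | bowl C) = (2/4)(2/4) = 0.25; P(data | bowl D) = (3/4)(3/4) = 0.5625; P(data | bowl E) = (6/11)(6/11) = 0.29752.
Multiplying each by its prior: 1/5 · 0.16 = 0.032, 1/5 · 0.0625 = 0.0125, 1/5 · 0.25 = 0.05, 1/5 · 0.5625 = 0.1125, 1/5 · 0.29752 = 0.059504; these sum to 0.2665.
So P(bowl C | data) = (0.05) / (0.2665) = 0.18761.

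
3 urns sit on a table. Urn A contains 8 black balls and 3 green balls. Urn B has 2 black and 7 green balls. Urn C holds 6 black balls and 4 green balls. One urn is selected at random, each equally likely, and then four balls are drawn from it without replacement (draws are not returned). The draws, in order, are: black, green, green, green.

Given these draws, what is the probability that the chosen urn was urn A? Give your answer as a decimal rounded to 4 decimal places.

0.0349

Under each hypothesis, the probability of the observed sequence is: P(data | urn A) = (8/11)(3/10)(2/9)(1/8) = 0.0060606; P(data | urn B) = (2/9)(7/8)(6/7)(5/6) = 0.13889; P(data | urn C) = (6/10)(4/9)(3/8)(2/7) = 0.028571.
Weighting by the prior gives 1/3 · 0.0060606 = 0.0020202, 1/3 · 0.13889 = 0.046296, 1/3 · 0.028571 = 0.0095238; these sum to 0.05784.
Hence P(urn A | data) = (0.0020202) / (0.05784) = 0.034927.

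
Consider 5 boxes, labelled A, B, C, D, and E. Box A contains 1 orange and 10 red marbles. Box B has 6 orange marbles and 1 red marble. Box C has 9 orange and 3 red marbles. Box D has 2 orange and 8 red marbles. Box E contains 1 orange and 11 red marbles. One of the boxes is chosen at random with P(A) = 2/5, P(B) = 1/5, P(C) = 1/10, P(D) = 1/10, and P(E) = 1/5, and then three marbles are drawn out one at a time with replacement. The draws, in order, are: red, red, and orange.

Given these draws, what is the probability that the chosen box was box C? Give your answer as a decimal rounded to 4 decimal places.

0.0721

Compute the likelihood of the observed sequence for each case: P(data | box A) = (10/11)(10/11)(1/11) = 0.075131; P(data | box B) = (1/7)(1/7)(6/7) = 0.017493; P(data | box C) = (3/12)(3/12)(9/12) = 0.046875; P(data | box D) = (8/10)(8/10)(2/10) = 0.128; P(data | box E) = (11/12)(11/12)(1/12) = 0.070023.
The prior-weighted likelihoods are 2/5 · 0.075131 = 0.030053, 1/5 · 0.017493 = 0.0034985, 1/10 · 0.046875 = 0.0046875, 1/10 · 0.128 = 0.0128, 1/5 · 0.070023 = 0.014005; these sum to 0.065043.
Therefore the posterior P(box C | data) = (0.0046875) / (0.065043) = 0.072067.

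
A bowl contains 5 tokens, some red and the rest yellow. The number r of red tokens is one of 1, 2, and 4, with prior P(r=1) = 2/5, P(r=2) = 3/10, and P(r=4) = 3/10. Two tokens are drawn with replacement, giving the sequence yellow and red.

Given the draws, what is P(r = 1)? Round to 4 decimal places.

For each hypothesis, P(data | H) works out to: P(data | r = 1) = (4/5)(1/5) = 4/25; P(data | r = 2) = (3/5)(2/5) = 6/25; P(data | r = 4) = (1/5)(4/5) = 4/25.
Multiplying each by its prior: 2/5 · 4/25 = 8/125, 3/10 · 6/25 = 9/125, 3/10 · 4/25 = 6/125; summing to 23/125.
Hence P(r = 1 | data) = (8/125) / (23/125) = 8/23.

0.3478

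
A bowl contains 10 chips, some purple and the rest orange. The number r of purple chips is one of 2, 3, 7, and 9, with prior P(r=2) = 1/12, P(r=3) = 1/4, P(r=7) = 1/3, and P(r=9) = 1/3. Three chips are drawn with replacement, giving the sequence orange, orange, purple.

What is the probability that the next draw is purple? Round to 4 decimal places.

For each hypothesis, P(data | H) works out to: P(data | r = 2) = (8/10)(8/10)(2/10) = 0.128; P(data | r = 3) = (7/10)(7/10)(3/10) = 0.147; P(data | r = 7) = (3/10)(3/10)(7/10) = 0.063; P(data | r = 9) = (1/10)(1/10)(9/10) = 0.009.
Weighting by the prior gives 1/12 · 0.128 = 0.010667, 1/4 · 0.147 = 0.03675, 1/3 · 0.063 = 0.021, 1/3 · 0.009 = 0.003; these sum to 0.071417.
The posterior is then P(r = 2 | data) = 0.14936, P(r = 3 | data) = 0.51459, P(r = 7 | data) = 0.29405, P(r = 9 | data) = 0.042007.
So P(purple next | data) = Σ P(purple next | H) P(H | data) = (1/5)(0.14936) + (3/10)(0.51459) + (7/10)(0.29405) + (9/10)(0.042007) = 0.42789.

0.4279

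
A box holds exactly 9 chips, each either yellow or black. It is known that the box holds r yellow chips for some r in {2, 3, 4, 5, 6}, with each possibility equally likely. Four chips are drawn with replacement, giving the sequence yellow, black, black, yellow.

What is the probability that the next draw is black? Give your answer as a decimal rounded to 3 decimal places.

Under each hypothesis, the probability of the observed sequence is: P(data | r = 2) = (2/9)(7/9)(7/9)(2/9) = 0.029873; P(data | r = 3) = (3/9)(6/9)(6/9)(3/9) = 0.049383; P(data | r = 4) = (4/9)(5/9)(5/9)(4/9) = 0.060966; P(data | r = 5) = (5/9)(4/9)(4/9)(5/9) = 0.060966; P(data | r = 6) = (6/9)(3/9)(3/9)(6/9) = 0.049383.
Multiplying each by its prior: 1/5 · 0.029873 = 0.0059747, 1/5 · 0.049383 = 0.0098765, 1/5 · 0.060966 = 0.012193, 1/5 · 0.060966 = 0.012193, 1/5 · 0.049383 = 0.0098765; summing to 0.050114.
Normalising, the posterior is P(r = 2 | data) = 0.11922, P(r = 3 | data) = 0.19708, P(r = 4 | data) = 0.24331, P(r = 5 | data) = 0.24331, P(r = 6 | data) = 0.19708.
So P(black next | data) = Σ P(black next | H) P(H | data) = (7/9)(0.11922) + (2/3)(0.19708) + (5/9)(0.24331) + (4/9)(0.24331) + (1/3)(0.19708) = 0.53312.

0.533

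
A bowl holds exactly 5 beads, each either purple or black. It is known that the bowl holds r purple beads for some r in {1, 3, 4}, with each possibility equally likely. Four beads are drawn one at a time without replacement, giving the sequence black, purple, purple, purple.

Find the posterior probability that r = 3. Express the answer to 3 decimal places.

For each hypothesis, P(data | H) works out to: P(data | r = 1) = (4/5)(1/4)(0/3) = 0; P(data | r = 3) = (2/5)(3/4)(2/3)(1/2) = 1/10; P(data | r = 4) = (1/5)(4/4)(3/3)(2/2) = 1/5.
Multiplying each by its prior: 1/3 · 0 = 0, 1/3 · 1/10 = 1/30, 1/3 · 1/5 = 1/15; summing to 1/10.
By Bayes' rule, P(r = 3 | data) = (1/30) / (1/10) = 1/3.

0.333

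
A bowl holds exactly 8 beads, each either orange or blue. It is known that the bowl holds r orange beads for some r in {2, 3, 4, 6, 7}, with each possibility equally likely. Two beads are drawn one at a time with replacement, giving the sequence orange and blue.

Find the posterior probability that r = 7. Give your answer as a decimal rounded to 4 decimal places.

The likelihood of the observed sequence under each hypothesis: P(data | r = 2) = (2/8)(6/8) = 3/16; P(data | r = 3) = (3/8)(5/8) = 15/64; P(data | r = 4) = (4/8)(4/8) = 1/4; P(data | r = 6) = (6/8)(2/8) = 3/16; P(data | r = 7) = (7/8)(1/8) = 7/64.
Multiplying each by its prior: 1/5 · 3/16 = 3/80, 1/5 · 15/64 = 3/64, 1/5 · 1/4 = 1/20, 1/5 · 3/16 = 3/80, 1/5 · 7/64 = 7/320; with total 31/160.
So P(r = 7 | data) = (7/320) / (31/160) = 7/62.

0.1129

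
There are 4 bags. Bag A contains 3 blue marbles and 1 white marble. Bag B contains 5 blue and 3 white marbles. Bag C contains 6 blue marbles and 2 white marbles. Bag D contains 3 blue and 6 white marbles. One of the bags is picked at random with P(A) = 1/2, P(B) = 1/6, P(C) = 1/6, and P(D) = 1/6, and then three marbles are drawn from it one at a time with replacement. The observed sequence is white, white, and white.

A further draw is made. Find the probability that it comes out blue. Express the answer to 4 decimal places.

The likelihood of the observed sequence under each hypothesis: P(data | bag A) = (1/4)(1/4)(1/4) = 0.015625; P(data | bag B) = (3/8)(3/8)(3/8) = 0.052734; P(data | bag C) = (2/8)(2/8)(2/8) = 0.015625; P(data | bag D) = (6/9)(6/9)(6/9) = 0.2963.
The prior-weighted likelihoods are 1/2 · 0.015625 = 0.0078125, 1/6 · 0.052734 = 0.0087891, 1/6 · 0.015625 = 0.0026042, 1/6 · 0.2963 = 0.049383; these sum to 0.068588.
Normalising, the posterior is P(bag A | data) = 0.1139, P(bag B | data) = 0.12814, P(bag C | data) = 0.037968, P(bag D | data) = 0.71999.
So P(blue next | data) = Σ P(blue next | H) P(H | data) = (3/4)(0.1139) + (5/8)(0.12814) + (3/4)(0.037968) + (1/3)(0.71999) = 0.43399.

0.4340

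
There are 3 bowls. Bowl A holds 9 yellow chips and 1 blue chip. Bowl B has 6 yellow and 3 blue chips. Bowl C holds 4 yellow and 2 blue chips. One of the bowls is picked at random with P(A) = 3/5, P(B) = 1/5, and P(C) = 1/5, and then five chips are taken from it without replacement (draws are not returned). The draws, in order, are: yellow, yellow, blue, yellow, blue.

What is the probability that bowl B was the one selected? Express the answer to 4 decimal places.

The likelihood of the observed sequence under each hypothesis: P(data | bowl A) = (9/10)(8/9)(1/8)(7/7)(0/6) = 0; P(data | bowl B) = (6/9)(5/8)(3/7)(4/6)(2/5) = 1/21; P(data | bowl C) = (4/6)(3/5)(2/4)(2/3)(1/2) = 1/15.
Multiplying each by its prior: 3/5 · 0 = 0, 1/5 · 1/21 = 1/105, 1/5 · 1/15 = 1/75; with total 4/175.
By Bayes' rule, P(bowl B | data) = (1/105) / (4/175) = 5/12.

0.4167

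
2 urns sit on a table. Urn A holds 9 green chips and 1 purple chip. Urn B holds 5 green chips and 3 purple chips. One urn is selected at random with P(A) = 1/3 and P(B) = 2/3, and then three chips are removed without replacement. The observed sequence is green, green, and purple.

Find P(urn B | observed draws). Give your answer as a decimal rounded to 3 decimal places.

0.781

Under each hypothesis, the probability of the observed sequence is: P(data | urn A) = (9/10)(8/9)(1/8) = 1/10; P(data | urn B) = (5/8)(4/7)(3/6) = 5/28.
The prior-weighted likelihoods are 1/3 · 1/10 = 1/30, 2/3 · 5/28 = 5/42; these sum to 16/105.
So P(urn B | data) = (5/42) / (16/105) = 25/32.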